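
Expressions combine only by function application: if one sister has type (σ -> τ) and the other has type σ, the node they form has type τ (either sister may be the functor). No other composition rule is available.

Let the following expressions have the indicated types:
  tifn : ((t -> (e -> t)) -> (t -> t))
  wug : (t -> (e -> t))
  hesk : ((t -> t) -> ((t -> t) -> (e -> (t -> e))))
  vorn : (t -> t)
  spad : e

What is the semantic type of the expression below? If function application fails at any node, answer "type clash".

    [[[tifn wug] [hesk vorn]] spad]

(t -> e)

[tifn wug]: ((t -> (e -> t)) -> (t -> t)) applied to (t -> (e -> t)) yields (t -> t).
[hesk vorn]: ((t -> t) -> ((t -> t) -> (e -> (t -> e)))) applied to (t -> t) yields ((t -> t) -> (e -> (t -> e))).
[[tifn wug] [hesk vorn]]: ((t -> t) -> (e -> (t -> e))) applied to (t -> t) yields (e -> (t -> e)).
[[[tifn wug] [hesk vorn]] spad]: (e -> (t -> e)) applied to e yields (t -> e).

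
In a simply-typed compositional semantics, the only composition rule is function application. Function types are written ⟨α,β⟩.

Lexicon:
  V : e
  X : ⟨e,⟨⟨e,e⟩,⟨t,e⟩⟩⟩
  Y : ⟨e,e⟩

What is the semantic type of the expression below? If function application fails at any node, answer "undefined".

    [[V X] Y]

[V X]: X is ⟨e,⟨⟨e,e⟩,⟨t,e⟩⟩⟩, V is e; result ⟨⟨e,e⟩,⟨t,e⟩⟩.
[[V X] Y]: [V X] is ⟨⟨e,e⟩,⟨t,e⟩⟩, Y is ⟨e,e⟩; result ⟨t,e⟩.

⟨t,e⟩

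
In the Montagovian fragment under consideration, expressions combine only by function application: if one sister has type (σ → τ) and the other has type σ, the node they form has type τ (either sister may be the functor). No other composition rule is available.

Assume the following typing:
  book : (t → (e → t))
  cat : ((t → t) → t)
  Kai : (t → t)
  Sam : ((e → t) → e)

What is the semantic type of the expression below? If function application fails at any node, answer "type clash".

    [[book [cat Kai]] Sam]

e

At [cat Kai], cat : ((t → t) → t) takes Kai : (t → t), giving t.
At [book [cat Kai]], book : (t → (e → t)) takes [cat Kai] : t, giving (e → t).
At [[book [cat Kai]] Sam], Sam : ((e → t) → e) takes [book [cat Kai]] : (e → t), giving e.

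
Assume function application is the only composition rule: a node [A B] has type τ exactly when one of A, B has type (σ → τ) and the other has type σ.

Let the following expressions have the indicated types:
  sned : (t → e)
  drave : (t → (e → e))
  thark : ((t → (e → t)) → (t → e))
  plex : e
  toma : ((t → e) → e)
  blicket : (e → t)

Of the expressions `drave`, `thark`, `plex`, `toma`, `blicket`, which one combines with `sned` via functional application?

drave : (t → (e → e)) — neither side's domain matches the other.
thark : ((t → (e → t)) → (t → e)) — neither side's domain matches the other.
plex : e — neither side's domain matches the other.
toma — combines: toma : ((t → e) → e) takes sned : (t → e) as argument, giving e.
blicket : (e → t) — neither side's domain matches the other.

toma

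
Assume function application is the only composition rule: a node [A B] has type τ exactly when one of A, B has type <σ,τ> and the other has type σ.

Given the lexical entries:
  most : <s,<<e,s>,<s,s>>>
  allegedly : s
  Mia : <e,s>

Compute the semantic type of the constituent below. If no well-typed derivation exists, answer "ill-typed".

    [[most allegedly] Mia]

[most allegedly]: functor most : <s,<<e,s>,<s,s>>>, argument allegedly : s; result <<e,s>,<s,s>>.
[[most allegedly] Mia]: functor [most allegedly] : <<e,s>,<s,s>>, argument Mia : <e,s>; result <s,s>.

<s,s>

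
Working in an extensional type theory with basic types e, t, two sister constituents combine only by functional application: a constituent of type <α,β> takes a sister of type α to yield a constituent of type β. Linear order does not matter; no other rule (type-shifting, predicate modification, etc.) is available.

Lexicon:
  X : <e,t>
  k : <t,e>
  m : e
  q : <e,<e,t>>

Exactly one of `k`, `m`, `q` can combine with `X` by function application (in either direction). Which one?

m

k : <t,e> — no; X wants e, and k wants t.
m — combines: X : <e,t> takes m : e as argument, giving t.
q : <e,<e,t>> — no; X wants e, and q wants e.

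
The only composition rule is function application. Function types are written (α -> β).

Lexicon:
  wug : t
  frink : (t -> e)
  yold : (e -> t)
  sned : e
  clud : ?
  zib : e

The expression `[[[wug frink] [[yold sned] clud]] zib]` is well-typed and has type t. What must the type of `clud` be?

(t -> (e -> (e -> t)))

At [[[wug frink] [[yold sned] clud]] zib] (required: t): zib is e, which is not a function with range t; hence [[wug frink] [[yold sned] clud]] is the functor — type (e -> t).
At [[wug frink] [[yold sned] clud]] (required: (e -> t)): [wug frink] is e, which is not a function with range (e -> t); hence [[yold sned] clud] is the functor — type (e -> (e -> t)).
At [[yold sned] clud] (required: (e -> (e -> t))): [yold sned] is t, which is not a function with range (e -> (e -> t)); hence clud is the functor — type (t -> (e -> (e -> t))).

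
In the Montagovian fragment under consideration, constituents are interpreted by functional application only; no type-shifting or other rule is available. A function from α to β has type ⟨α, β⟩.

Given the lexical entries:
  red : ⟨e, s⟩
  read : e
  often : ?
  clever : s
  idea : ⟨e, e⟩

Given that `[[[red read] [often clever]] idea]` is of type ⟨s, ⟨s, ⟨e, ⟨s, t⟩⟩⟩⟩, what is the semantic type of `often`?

⟨s, ⟨s, ⟨⟨e, e⟩, ⟨s, ⟨s, ⟨e, ⟨s, t⟩⟩⟩⟩⟩⟩⟩

At [[[red read] [often clever]] idea] (required: ⟨s, ⟨s, ⟨e, ⟨s, t⟩⟩⟩⟩): idea is ⟨e, e⟩, which is not a function with range ⟨s, ⟨s, ⟨e, ⟨s, t⟩⟩⟩⟩; hence [[red read] [often clever]] is the functor — type ⟨⟨e, e⟩, ⟨s, ⟨s, ⟨e, ⟨s, t⟩⟩⟩⟩⟩.
At [[red read] [often clever]] (required: ⟨⟨e, e⟩, ⟨s, ⟨s, ⟨e, ⟨s, t⟩⟩⟩⟩⟩): [red read] is s, which is not a function with range ⟨⟨e, e⟩, ⟨s, ⟨s, ⟨e, ⟨s, t⟩⟩⟩⟩⟩; hence [often clever] is the functor — type ⟨s, ⟨⟨e, e⟩, ⟨s, ⟨s, ⟨e, ⟨s, t⟩⟩⟩⟩⟩⟩.
At [often clever] (required: ⟨s, ⟨⟨e, e⟩, ⟨s, ⟨s, ⟨e, ⟨s, t⟩⟩⟩⟩⟩⟩): clever is s, which is not a function with range ⟨s, ⟨⟨e, e⟩, ⟨s, ⟨s, ⟨e, ⟨s, t⟩⟩⟩⟩⟩⟩; hence often is the functor — type ⟨s, ⟨s, ⟨⟨e, e⟩, ⟨s, ⟨s, ⟨e, ⟨s, t⟩⟩⟩⟩⟩⟩⟩.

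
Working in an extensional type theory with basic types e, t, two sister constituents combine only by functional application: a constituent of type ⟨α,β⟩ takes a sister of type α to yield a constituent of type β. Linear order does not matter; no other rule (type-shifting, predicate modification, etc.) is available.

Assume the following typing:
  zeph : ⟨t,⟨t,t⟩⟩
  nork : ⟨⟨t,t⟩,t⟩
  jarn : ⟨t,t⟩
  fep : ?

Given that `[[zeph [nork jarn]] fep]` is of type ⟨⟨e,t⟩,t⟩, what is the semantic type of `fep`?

⟨⟨t,t⟩,⟨⟨e,t⟩,t⟩⟩

At [[zeph [nork jarn]] fep] (required: ⟨⟨e,t⟩,t⟩): [zeph [nork jarn]] is ⟨t,t⟩, which is not a function with range ⟨⟨e,t⟩,t⟩; hence fep is the functor — type ⟨⟨t,t⟩,⟨⟨e,t⟩,t⟩⟩.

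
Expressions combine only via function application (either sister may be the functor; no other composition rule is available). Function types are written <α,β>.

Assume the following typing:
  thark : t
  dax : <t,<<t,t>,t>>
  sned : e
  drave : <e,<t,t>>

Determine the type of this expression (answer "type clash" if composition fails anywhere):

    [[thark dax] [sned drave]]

t

[thark dax]: functor dax : <t,<<t,t>,t>>, argument thark : t; result <<t,t>,t>.
[sned drave]: functor drave : <e,<t,t>>, argument sned : e; result <t,t>.
[[thark dax] [sned drave]]: functor [thark dax] : <<t,t>,t>, argument [sned drave] : <t,t>; result t.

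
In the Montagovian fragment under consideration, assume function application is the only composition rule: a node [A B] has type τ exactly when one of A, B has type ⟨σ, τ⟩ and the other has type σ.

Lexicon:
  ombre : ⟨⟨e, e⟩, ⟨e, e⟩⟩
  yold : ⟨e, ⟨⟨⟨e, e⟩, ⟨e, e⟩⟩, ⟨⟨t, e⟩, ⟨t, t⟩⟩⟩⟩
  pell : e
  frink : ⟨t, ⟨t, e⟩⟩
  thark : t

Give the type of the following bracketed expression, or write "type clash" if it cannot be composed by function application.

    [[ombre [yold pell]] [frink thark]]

[yold pell]: yold is ⟨e, ⟨⟨⟨e, e⟩, ⟨e, e⟩⟩, ⟨⟨t, e⟩, ⟨t, t⟩⟩⟩⟩, pell is e; result ⟨⟨⟨e, e⟩, ⟨e, e⟩⟩, ⟨⟨t, e⟩, ⟨t, t⟩⟩⟩.
[ombre [yold pell]]: [yold pell] is ⟨⟨⟨e, e⟩, ⟨e, e⟩⟩, ⟨⟨t, e⟩, ⟨t, t⟩⟩⟩, ombre is ⟨⟨e, e⟩, ⟨e, e⟩⟩; result ⟨⟨t, e⟩, ⟨t, t⟩⟩.
[frink thark]: frink is ⟨t, ⟨t, e⟩⟩, thark is t; result ⟨t, e⟩.
[[ombre [yold pell]] [frink thark]]: [ombre [yold pell]] is ⟨⟨t, e⟩, ⟨t, t⟩⟩, [frink thark] is ⟨t, e⟩; result ⟨t, t⟩.

⟨t, t⟩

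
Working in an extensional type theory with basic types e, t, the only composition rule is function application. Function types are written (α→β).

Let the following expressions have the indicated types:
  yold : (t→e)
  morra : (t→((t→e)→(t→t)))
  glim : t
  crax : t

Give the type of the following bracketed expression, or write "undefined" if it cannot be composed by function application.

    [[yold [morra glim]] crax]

t

[morra glim]: (t→((t→e)→(t→t))) applied to t yields ((t→e)→(t→t)).
[yold [morra glim]]: ((t→e)→(t→t)) applied to (t→e) yields (t→t).
[[yold [morra glim]] crax]: (t→t) applied to t yields t.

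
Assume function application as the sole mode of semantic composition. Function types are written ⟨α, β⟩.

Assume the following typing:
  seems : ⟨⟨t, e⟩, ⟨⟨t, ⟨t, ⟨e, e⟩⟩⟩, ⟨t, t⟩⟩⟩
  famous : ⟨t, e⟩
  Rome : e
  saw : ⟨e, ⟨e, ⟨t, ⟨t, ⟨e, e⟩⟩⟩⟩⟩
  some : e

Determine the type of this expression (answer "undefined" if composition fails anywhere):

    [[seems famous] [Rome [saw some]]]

⟨t, t⟩

[seems famous]: functor seems : ⟨⟨t, e⟩, ⟨⟨t, ⟨t, ⟨e, e⟩⟩⟩, ⟨t, t⟩⟩⟩, argument famous : ⟨t, e⟩; result ⟨⟨t, ⟨t, ⟨e, e⟩⟩⟩, ⟨t, t⟩⟩.
[saw some]: functor saw : ⟨e, ⟨e, ⟨t, ⟨t, ⟨e, e⟩⟩⟩⟩⟩, argument some : e; result ⟨e, ⟨t, ⟨t, ⟨e, e⟩⟩⟩⟩.
[Rome [saw some]]: functor [saw some] : ⟨e, ⟨t, ⟨t, ⟨e, e⟩⟩⟩⟩, argument Rome : e; result ⟨t, ⟨t, ⟨e, e⟩⟩⟩.
[[seems famous] [Rome [saw some]]]: functor [seems famous] : ⟨⟨t, ⟨t, ⟨e, e⟩⟩⟩, ⟨t, t⟩⟩, argument [Rome [saw some]] : ⟨t, ⟨t, ⟨e, e⟩⟩⟩; result ⟨t, t⟩.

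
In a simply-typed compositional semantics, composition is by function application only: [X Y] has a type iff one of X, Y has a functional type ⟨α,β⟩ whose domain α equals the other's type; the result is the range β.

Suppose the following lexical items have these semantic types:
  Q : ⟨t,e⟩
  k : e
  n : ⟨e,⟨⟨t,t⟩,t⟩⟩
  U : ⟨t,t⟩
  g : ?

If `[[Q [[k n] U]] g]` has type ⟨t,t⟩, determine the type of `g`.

⟨e,⟨t,t⟩⟩

For [[Q [[k n] U]] g] to have type ⟨t,t⟩ with [Q [[k n] U]] of type e, g must be the function: g : ⟨e,⟨t,t⟩⟩.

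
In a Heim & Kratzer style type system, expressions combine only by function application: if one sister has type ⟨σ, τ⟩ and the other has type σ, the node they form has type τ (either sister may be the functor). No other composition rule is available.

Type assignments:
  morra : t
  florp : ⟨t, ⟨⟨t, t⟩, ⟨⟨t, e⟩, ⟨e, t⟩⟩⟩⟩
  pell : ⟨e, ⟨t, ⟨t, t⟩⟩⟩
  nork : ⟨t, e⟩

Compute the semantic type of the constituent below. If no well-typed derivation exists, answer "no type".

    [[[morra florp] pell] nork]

[morra florp]: functor florp : ⟨t, ⟨⟨t, t⟩, ⟨⟨t, e⟩, ⟨e, t⟩⟩⟩⟩, argument morra : t; result ⟨⟨t, t⟩, ⟨⟨t, e⟩, ⟨e, t⟩⟩⟩.
[[morra florp] pell]: ⟨⟨t, t⟩, ⟨⟨t, e⟩, ⟨e, t⟩⟩⟩ and ⟨e, ⟨t, ⟨t, t⟩⟩⟩ cannot combine by function application — type clash.

no type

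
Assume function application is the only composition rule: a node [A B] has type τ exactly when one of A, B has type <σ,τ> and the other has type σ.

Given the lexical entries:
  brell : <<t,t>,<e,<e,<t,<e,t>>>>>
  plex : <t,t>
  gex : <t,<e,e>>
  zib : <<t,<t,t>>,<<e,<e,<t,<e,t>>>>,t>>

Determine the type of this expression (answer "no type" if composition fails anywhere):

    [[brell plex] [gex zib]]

no type

[brell plex]: brell is <<t,t>,<e,<e,<t,<e,t>>>>>, plex is <t,t>; result <e,<e,<t,<e,t>>>>.
[gex zib]: <t,<e,e>> with <<t,<t,t>>,<<e,<e,<t,<e,t>>>>,t>> — neither is a function whose domain matches the other; composition fails here.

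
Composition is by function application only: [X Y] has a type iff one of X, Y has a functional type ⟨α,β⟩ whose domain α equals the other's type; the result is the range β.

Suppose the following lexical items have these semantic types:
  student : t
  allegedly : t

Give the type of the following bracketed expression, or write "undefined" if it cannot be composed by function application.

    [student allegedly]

undefined

At [student allegedly]: neither t nor t can take the other as argument; the node is ill-typed.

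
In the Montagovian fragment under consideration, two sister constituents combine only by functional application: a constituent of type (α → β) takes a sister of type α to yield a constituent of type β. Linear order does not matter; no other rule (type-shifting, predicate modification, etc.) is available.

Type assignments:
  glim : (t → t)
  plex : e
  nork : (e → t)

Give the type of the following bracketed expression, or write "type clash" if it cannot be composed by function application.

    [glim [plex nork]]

t

[plex nork]: functor nork : (e → t), argument plex : e; result t.
[glim [plex nork]]: functor glim : (t → t), argument [plex nork] : t; result t.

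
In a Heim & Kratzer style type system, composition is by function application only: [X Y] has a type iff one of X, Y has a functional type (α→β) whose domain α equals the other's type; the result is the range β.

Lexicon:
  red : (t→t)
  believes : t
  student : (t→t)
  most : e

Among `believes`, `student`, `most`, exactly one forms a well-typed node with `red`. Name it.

believes — combines: red : (t→t) takes believes : t as argument, giving t.
student : (t→t) — does not combine with red.
most : e — does not combine with red.

believes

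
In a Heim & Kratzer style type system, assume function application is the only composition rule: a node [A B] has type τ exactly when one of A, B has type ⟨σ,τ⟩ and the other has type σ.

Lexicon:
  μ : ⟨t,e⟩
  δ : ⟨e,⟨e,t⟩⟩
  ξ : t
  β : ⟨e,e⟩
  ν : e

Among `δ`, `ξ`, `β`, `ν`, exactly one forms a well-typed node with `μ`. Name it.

ξ

δ : ⟨e,⟨e,t⟩⟩ — does not combine with μ.
ξ — combines: μ : ⟨t,e⟩ takes ξ : t as argument, giving e.
β : ⟨e,e⟩ — does not combine with μ.
ν : e — does not combine with μ.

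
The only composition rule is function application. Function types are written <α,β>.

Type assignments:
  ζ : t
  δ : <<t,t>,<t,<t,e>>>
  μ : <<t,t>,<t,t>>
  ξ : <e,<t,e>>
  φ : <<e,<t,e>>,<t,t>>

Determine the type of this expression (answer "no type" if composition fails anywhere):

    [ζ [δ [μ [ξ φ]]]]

<t,e>

[ξ φ]: functor φ : <<e,<t,e>>,<t,t>>, argument ξ : <e,<t,e>>; result <t,t>.
[μ [ξ φ]]: functor μ : <<t,t>,<t,t>>, argument [ξ φ] : <t,t>; result <t,t>.
[δ [μ [ξ φ]]]: functor δ : <<t,t>,<t,<t,e>>>, argument [μ [ξ φ]] : <t,t>; result <t,<t,e>>.
[ζ [δ [μ [ξ φ]]]]: functor [δ [μ [ξ φ]]] : <t,<t,e>>, argument ζ : t; result <t,e>.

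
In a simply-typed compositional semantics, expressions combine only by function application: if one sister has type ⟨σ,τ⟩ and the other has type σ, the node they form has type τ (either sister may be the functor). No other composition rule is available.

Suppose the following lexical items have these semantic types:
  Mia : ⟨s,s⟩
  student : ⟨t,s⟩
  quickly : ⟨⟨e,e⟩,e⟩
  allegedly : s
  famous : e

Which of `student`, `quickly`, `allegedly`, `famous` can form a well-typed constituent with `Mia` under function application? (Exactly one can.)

student : ⟨t,s⟩ — no; Mia wants s, and student wants t.
quickly : ⟨⟨e,e⟩,e⟩ — no; Mia wants s, and quickly wants ⟨e,e⟩.
allegedly — combines: Mia : ⟨s,s⟩ takes allegedly : s as argument, giving s.
famous : e — no; Mia wants s, and famous wants nothing (atomic).

allegedly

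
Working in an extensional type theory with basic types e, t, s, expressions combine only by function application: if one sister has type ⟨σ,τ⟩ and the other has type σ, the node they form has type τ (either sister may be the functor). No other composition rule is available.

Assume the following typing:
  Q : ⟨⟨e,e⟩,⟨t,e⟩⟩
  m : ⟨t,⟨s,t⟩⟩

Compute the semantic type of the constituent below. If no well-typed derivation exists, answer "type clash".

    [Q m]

type clash

[Q m]: ⟨⟨e,e⟩,⟨t,e⟩⟩ with ⟨t,⟨s,t⟩⟩ — neither is a function whose domain matches the other; composition fails here.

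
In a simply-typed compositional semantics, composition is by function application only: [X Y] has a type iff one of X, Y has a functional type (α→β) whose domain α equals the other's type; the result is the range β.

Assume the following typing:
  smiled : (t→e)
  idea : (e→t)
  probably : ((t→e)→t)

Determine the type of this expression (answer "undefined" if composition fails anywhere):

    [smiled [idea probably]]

[idea probably]: (e→t) and ((t→e)→t) cannot combine by function application — type clash.

undefined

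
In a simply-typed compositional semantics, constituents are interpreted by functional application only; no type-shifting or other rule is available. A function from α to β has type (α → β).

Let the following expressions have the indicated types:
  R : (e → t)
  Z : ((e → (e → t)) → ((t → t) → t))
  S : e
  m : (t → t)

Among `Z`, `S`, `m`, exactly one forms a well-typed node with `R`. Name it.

S

Z : ((e → (e → t)) → ((t → t) → t)) — does not combine with R.
S — combines: R : (e → t) takes S : e as argument, giving t.
m : (t → t) — does not combine with R.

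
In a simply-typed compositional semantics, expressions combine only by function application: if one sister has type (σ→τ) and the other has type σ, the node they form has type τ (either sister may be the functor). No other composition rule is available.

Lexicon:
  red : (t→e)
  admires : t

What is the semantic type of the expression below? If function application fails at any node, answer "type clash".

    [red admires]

At [red admires], red : (t→e) takes admires : t, giving e.

e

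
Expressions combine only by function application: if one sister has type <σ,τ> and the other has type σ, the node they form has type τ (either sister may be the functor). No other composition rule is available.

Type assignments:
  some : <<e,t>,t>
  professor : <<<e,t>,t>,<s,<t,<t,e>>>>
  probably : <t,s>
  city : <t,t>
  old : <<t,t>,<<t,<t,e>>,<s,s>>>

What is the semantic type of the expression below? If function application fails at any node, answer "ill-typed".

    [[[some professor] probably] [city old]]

[some professor] — professor of type <<<e,t>,t>,<s,<t,<t,e>>>> combines with some of type <<e,t>,t>: type <s,<t,<t,e>>>.
[[some professor] probably]: <s,<t,<t,e>>> and <t,s> cannot combine by function application — type clash.

ill-typed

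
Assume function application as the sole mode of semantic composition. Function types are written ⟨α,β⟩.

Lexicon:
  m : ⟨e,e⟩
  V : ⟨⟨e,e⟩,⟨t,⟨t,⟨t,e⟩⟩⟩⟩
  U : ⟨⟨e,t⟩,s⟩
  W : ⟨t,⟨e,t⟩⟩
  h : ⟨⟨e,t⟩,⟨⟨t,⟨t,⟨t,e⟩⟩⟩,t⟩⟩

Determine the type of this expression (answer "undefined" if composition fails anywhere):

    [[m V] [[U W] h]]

undefined

[m V]: V is ⟨⟨e,e⟩,⟨t,⟨t,⟨t,e⟩⟩⟩⟩, m is ⟨e,e⟩; result ⟨t,⟨t,⟨t,e⟩⟩⟩.
[U W]: ⟨⟨e,t⟩,s⟩ and ⟨t,⟨e,t⟩⟩ cannot combine by function application — type clash.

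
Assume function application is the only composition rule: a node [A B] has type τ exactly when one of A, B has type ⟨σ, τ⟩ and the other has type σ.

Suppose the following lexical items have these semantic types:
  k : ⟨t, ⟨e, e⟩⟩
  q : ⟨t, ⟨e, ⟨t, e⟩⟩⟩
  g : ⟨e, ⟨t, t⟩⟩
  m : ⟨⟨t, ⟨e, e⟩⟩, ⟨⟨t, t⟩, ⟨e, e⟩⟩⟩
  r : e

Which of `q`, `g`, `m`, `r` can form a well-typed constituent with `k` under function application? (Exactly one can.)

m

q : ⟨t, ⟨e, ⟨t, e⟩⟩⟩ — does not combine with k.
g : ⟨e, ⟨t, t⟩⟩ — does not combine with k.
m — combines: m : ⟨⟨t, ⟨e, e⟩⟩, ⟨⟨t, t⟩, ⟨e, e⟩⟩⟩ takes k : ⟨t, ⟨e, e⟩⟩ as argument, giving ⟨⟨t, t⟩, ⟨e, e⟩⟩.
r : e — does not combine with k.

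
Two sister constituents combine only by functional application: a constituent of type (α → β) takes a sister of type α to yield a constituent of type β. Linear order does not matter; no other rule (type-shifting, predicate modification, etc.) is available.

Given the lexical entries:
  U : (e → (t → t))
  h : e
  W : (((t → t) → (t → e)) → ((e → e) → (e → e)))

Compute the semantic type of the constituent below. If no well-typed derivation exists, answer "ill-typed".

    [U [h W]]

ill-typed

[h W]: e with (((t → t) → (t → e)) → ((e → e) → (e → e))) — neither is a function whose domain matches the other; composition fails here.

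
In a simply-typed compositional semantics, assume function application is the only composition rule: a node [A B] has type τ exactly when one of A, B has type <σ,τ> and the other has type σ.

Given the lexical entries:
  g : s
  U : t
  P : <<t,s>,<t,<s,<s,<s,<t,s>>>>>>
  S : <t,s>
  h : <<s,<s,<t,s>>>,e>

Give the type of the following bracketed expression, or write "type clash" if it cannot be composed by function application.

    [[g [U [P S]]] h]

e

At [P S], P : <<t,s>,<t,<s,<s,<s,<t,s>>>>>> takes S : <t,s>, giving <t,<s,<s,<s,<t,s>>>>>.
At [U [P S]], [P S] : <t,<s,<s,<s,<t,s>>>>> takes U : t, giving <s,<s,<s,<t,s>>>>.
At [g [U [P S]]], [U [P S]] : <s,<s,<s,<t,s>>>> takes g : s, giving <s,<s,<t,s>>>.
At [[g [U [P S]]] h], h : <<s,<s,<t,s>>>,e> takes [g [U [P S]]] : <s,<s,<t,s>>>, giving e.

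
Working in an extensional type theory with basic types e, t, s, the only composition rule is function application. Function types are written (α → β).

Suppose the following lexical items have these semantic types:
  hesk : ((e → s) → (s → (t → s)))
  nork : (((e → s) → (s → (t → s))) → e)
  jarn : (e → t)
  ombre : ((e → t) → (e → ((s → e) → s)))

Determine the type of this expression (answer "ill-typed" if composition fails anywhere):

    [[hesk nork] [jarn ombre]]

((s → e) → s)

[hesk nork]: (((e → s) → (s → (t → s))) → e) applied to ((e → s) → (s → (t → s))) yields e.
[jarn ombre]: ((e → t) → (e → ((s → e) → s))) applied to (e → t) yields (e → ((s → e) → s)).
[[hesk nork] [jarn ombre]]: (e → ((s → e) → s)) applied to e yields ((s → e) → s).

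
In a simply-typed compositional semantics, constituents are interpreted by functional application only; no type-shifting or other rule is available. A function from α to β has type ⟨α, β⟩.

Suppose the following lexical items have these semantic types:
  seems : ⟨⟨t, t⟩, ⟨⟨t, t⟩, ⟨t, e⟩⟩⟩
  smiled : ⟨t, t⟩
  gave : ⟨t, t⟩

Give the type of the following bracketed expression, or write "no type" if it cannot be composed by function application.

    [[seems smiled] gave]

[seems smiled]: functor seems : ⟨⟨t, t⟩, ⟨⟨t, t⟩, ⟨t, e⟩⟩⟩, argument smiled : ⟨t, t⟩; result ⟨⟨t, t⟩, ⟨t, e⟩⟩.
[[seems smiled] gave]: functor [seems smiled] : ⟨⟨t, t⟩, ⟨t, e⟩⟩, argument gave : ⟨t, t⟩; result ⟨t, e⟩.

⟨t, e⟩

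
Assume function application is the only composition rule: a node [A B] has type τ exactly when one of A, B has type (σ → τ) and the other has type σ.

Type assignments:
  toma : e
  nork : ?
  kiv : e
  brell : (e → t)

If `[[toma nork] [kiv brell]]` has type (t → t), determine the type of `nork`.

For [[toma nork] [kiv brell]] to have type (t → t) with [kiv brell] of type t, [toma nork] must be the function: [toma nork] : (t → (t → t)).
For [toma nork] to have type (t → (t → t)) with toma of type e, nork must be the function: nork : (e → (t → (t → t))).

(e → (t → (t → t)))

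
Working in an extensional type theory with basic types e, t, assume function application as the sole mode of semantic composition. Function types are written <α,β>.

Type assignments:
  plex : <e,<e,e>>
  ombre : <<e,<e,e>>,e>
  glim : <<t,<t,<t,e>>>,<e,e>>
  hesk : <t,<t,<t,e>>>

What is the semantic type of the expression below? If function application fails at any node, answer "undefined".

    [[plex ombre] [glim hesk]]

e

[plex ombre]: ombre is <<e,<e,e>>,e>, plex is <e,<e,e>>; result e.
[glim hesk]: glim is <<t,<t,<t,e>>>,<e,e>>, hesk is <t,<t,<t,e>>>; result <e,e>.
[[plex ombre] [glim hesk]]: [glim hesk] is <e,e>, [plex ombre] is e; result e.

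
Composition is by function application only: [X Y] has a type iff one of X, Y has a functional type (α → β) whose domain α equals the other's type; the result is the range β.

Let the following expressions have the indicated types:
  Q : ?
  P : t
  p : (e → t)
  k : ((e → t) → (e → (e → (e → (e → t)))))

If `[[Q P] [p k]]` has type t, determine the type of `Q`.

(t → ((e → (e → (e → (e → t)))) → t))

[[Q P] [p k]] is required to be t. [p k] : (e → (e → (e → (e → t)))) cannot yield t as functor, so [Q P] : ((e → (e → (e → (e → t)))) → t).
[Q P] is required to be ((e → (e → (e → (e → t)))) → t). P : t cannot yield ((e → (e → (e → (e → t)))) → t) as functor, so Q : (t → ((e → (e → (e → (e → t)))) → t)).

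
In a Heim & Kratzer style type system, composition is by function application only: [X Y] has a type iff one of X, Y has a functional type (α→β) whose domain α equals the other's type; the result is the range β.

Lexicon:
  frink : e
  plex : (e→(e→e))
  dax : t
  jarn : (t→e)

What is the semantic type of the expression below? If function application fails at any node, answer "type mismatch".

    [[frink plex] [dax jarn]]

[frink plex]: functor plex : (e→(e→e)), argument frink : e; result (e→e).
[dax jarn]: functor jarn : (t→e), argument dax : t; result e.
[[frink plex] [dax jarn]]: functor [frink plex] : (e→e), argument [dax jarn] : e; result e.

e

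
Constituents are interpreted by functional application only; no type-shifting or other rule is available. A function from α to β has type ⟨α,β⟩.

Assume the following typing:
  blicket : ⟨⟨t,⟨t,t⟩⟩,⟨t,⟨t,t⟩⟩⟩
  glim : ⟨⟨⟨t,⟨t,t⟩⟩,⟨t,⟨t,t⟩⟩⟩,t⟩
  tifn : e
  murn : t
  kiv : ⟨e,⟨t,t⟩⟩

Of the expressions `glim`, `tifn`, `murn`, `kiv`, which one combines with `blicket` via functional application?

glim — combines: glim : ⟨⟨⟨t,⟨t,t⟩⟩,⟨t,⟨t,t⟩⟩⟩,t⟩ takes blicket : ⟨⟨t,⟨t,t⟩⟩,⟨t,⟨t,t⟩⟩⟩ as argument, giving t.
tifn : e — does not combine with blicket.
murn : t — does not combine with blicket.
kiv : ⟨e,⟨t,t⟩⟩ — does not combine with blicket.

glim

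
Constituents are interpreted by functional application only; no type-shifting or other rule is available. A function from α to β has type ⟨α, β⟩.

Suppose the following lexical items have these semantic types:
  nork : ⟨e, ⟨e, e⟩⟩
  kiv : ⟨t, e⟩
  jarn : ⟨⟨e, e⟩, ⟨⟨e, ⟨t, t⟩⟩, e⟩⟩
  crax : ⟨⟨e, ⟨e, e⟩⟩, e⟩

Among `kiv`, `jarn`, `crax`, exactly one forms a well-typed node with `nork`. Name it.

crax

kiv : ⟨t, e⟩ — neither side's domain matches the other.
jarn : ⟨⟨e, e⟩, ⟨⟨e, ⟨t, t⟩⟩, e⟩⟩ — neither side's domain matches the other.
crax — combines: crax : ⟨⟨e, ⟨e, e⟩⟩, e⟩ takes nork : ⟨e, ⟨e, e⟩⟩ as argument, giving e.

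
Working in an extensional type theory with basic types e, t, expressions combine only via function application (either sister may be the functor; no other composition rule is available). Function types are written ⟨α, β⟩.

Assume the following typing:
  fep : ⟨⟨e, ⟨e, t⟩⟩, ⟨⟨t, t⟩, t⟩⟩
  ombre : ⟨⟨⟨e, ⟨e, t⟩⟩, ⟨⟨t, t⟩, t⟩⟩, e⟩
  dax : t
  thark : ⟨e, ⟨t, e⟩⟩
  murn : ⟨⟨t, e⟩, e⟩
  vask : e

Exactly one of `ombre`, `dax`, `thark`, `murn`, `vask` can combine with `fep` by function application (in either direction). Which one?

ombre

ombre — combines: ombre : ⟨⟨⟨e, ⟨e, t⟩⟩, ⟨⟨t, t⟩, t⟩⟩, e⟩ takes fep : ⟨⟨e, ⟨e, t⟩⟩, ⟨⟨t, t⟩, t⟩⟩ as argument, giving e.
dax : t — fep needs ⟨e, ⟨e, t⟩⟩; dax needs nothing (atomic); neither fits.
thark : ⟨e, ⟨t, e⟩⟩ — fep needs ⟨e, ⟨e, t⟩⟩; thark needs e; neither fits.
murn : ⟨⟨t, e⟩, e⟩ — fep needs ⟨e, ⟨e, t⟩⟩; murn needs ⟨t, e⟩; neither fits.
vask : e — fep needs ⟨e, ⟨e, t⟩⟩; vask needs nothing (atomic); neither fits.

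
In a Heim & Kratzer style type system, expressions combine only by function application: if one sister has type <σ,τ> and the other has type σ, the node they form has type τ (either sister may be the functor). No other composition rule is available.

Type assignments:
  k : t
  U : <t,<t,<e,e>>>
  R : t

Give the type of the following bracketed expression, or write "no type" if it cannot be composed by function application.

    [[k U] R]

<e,e>

[k U]: <t,<t,<e,e>>> applied to t yields <t,<e,e>>.
[[k U] R]: <t,<e,e>> applied to t yields <e,e>.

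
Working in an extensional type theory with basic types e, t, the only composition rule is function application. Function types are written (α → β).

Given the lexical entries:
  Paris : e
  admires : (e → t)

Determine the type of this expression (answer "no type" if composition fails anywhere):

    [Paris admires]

[Paris admires] — admires of type (e → t) combines with Paris of type e: type t.

t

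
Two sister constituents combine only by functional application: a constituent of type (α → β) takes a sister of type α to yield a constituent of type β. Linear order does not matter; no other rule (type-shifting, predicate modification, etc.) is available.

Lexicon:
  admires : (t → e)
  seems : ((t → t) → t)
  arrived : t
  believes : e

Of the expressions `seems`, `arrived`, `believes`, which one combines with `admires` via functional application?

arrived

seems : ((t → t) → t) — neither side's domain matches the other.
arrived — combines: admires : (t → e) takes arrived : t as argument, giving e.
believes : e — neither side's domain matches the other.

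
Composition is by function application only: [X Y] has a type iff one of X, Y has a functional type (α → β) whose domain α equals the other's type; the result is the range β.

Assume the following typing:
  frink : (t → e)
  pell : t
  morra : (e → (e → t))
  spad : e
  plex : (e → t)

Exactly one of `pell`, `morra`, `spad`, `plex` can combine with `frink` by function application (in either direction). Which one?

pell

pell — combines: frink : (t → e) takes pell : t as argument, giving e.
morra : (e → (e → t)) — frink needs t; morra needs e; neither fits.
spad : e — frink needs t; spad needs nothing (atomic); neither fits.
plex : (e → t) — frink needs t; plex needs e; neither fits.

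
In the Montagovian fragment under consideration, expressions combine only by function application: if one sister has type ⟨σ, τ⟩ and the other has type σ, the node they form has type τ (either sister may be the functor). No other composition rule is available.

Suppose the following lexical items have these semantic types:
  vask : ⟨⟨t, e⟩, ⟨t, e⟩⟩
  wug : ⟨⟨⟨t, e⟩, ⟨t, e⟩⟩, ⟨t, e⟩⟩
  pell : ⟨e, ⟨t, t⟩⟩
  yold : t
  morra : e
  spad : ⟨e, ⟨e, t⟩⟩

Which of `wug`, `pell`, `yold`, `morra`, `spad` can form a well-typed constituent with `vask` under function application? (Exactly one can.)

wug

wug — combines: wug : ⟨⟨⟨t, e⟩, ⟨t, e⟩⟩, ⟨t, e⟩⟩ takes vask : ⟨⟨t, e⟩, ⟨t, e⟩⟩ as argument, giving ⟨t, e⟩.
pell : ⟨e, ⟨t, t⟩⟩ — does not combine with vask.
yold : t — does not combine with vask.
morra : e — does not combine with vask.
spad : ⟨e, ⟨e, t⟩⟩ — does not combine with vask.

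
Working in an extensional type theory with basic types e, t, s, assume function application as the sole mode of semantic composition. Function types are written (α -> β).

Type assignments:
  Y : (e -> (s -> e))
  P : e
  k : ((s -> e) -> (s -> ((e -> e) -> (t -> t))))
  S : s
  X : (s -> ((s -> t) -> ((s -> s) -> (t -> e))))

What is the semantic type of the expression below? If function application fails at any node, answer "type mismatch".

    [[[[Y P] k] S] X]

At [Y P], Y : (e -> (s -> e)) takes P : e, giving (s -> e).
At [[Y P] k], k : ((s -> e) -> (s -> ((e -> e) -> (t -> t)))) takes [Y P] : (s -> e), giving (s -> ((e -> e) -> (t -> t))).
At [[[Y P] k] S], [[Y P] k] : (s -> ((e -> e) -> (t -> t))) takes S : s, giving ((e -> e) -> (t -> t)).
At [[[[Y P] k] S] X]: neither ((e -> e) -> (t -> t)) nor (s -> ((s -> t) -> ((s -> s) -> (t -> e)))) can take the other as argument; the node is ill-typed.

type mismatch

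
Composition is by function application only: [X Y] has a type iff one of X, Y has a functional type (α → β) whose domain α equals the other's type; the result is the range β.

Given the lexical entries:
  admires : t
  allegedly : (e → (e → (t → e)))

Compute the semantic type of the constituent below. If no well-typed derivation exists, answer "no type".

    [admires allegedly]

[admires allegedly]: t with (e → (e → (t → e))) — neither is a function whose domain matches the other; composition fails here.

no type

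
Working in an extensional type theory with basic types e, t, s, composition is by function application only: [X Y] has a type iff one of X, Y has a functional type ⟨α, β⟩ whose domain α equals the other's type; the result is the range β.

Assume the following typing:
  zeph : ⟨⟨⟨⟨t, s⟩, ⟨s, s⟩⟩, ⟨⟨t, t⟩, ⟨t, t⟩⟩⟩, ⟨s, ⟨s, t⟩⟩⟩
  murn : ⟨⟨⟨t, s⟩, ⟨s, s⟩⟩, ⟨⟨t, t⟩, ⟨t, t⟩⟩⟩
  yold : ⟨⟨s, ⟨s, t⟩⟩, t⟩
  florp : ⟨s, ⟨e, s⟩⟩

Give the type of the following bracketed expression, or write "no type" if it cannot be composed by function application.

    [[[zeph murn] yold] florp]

[zeph murn]: zeph is ⟨⟨⟨⟨t, s⟩, ⟨s, s⟩⟩, ⟨⟨t, t⟩, ⟨t, t⟩⟩⟩, ⟨s, ⟨s, t⟩⟩⟩, murn is ⟨⟨⟨t, s⟩, ⟨s, s⟩⟩, ⟨⟨t, t⟩, ⟨t, t⟩⟩⟩; result ⟨s, ⟨s, t⟩⟩.
[[zeph murn] yold]: yold is ⟨⟨s, ⟨s, t⟩⟩, t⟩, [zeph murn] is ⟨s, ⟨s, t⟩⟩; result t.
[[[zeph murn] yold] florp]: t with ⟨s, ⟨e, s⟩⟩ — neither is a function whose domain matches the other; composition fails here.

no type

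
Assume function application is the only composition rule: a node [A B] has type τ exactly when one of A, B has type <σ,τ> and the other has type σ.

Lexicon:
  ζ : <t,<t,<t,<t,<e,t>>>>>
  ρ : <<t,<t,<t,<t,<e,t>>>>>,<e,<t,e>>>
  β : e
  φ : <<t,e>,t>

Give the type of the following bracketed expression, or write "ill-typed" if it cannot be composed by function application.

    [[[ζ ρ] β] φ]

[ζ ρ]: ρ is <<t,<t,<t,<t,<e,t>>>>>,<e,<t,e>>>, ζ is <t,<t,<t,<t,<e,t>>>>>; result <e,<t,e>>.
[[ζ ρ] β]: [ζ ρ] is <e,<t,e>>, β is e; result <t,e>.
[[[ζ ρ] β] φ]: φ is <<t,e>,t>, [[ζ ρ] β] is <t,e>; result t.

t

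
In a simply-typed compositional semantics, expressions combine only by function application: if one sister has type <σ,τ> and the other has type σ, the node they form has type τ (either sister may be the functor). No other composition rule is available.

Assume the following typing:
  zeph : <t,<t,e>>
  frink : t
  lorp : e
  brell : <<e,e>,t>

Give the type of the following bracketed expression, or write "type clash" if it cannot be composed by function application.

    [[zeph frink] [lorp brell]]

At [zeph frink], zeph : <t,<t,e>> takes frink : t, giving <t,e>.
At [lorp brell]: neither e nor <<e,e>,t> can take the other as argument; the node is ill-typed.

type clash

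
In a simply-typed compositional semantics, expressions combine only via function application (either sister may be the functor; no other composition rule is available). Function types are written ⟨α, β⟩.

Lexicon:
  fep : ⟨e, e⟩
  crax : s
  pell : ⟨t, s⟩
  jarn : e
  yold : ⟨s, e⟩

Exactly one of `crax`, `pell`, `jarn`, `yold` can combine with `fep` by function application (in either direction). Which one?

jarn

crax : s — neither side's domain matches the other.
pell : ⟨t, s⟩ — neither side's domain matches the other.
jarn — combines: fep : ⟨e, e⟩ takes jarn : e as argument, giving e.
yold : ⟨s, e⟩ — neither side's domain matches the other.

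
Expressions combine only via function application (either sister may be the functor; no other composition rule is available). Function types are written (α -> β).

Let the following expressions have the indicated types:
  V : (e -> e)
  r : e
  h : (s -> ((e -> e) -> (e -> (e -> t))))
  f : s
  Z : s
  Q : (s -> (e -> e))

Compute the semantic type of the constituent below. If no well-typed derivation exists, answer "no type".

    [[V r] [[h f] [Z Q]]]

(e -> t)

At [V r], V : (e -> e) takes r : e, giving e.
At [h f], h : (s -> ((e -> e) -> (e -> (e -> t)))) takes f : s, giving ((e -> e) -> (e -> (e -> t))).
At [Z Q], Q : (s -> (e -> e)) takes Z : s, giving (e -> e).
At [[h f] [Z Q]], [h f] : ((e -> e) -> (e -> (e -> t))) takes [Z Q] : (e -> e), giving (e -> (e -> t)).
At [[V r] [[h f] [Z Q]]], [[h f] [Z Q]] : (e -> (e -> t)) takes [V r] : e, giving (e -> t).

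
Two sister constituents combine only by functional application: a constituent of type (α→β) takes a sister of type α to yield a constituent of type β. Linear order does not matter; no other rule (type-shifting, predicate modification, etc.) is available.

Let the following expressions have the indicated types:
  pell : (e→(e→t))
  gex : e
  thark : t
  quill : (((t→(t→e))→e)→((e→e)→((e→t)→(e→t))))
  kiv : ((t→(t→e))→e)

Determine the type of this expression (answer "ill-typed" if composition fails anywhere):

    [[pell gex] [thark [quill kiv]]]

[pell gex]: (e→(e→t)) applied to e yields (e→t).
[quill kiv]: (((t→(t→e))→e)→((e→e)→((e→t)→(e→t)))) applied to ((t→(t→e))→e) yields ((e→e)→((e→t)→(e→t))).
[thark [quill kiv]]: t with ((e→e)→((e→t)→(e→t))) — neither is a function whose domain matches the other; composition fails here.

ill-typed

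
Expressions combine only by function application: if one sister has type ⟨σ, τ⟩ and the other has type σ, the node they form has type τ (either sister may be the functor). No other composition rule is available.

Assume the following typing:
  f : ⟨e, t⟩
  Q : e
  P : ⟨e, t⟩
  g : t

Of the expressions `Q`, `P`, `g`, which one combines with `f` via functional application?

Q

Q — combines: f : ⟨e, t⟩ takes Q : e as argument, giving t.
P : ⟨e, t⟩ — no; f wants e, and P wants e.
g : t — no; f wants e, and g wants nothing (atomic).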